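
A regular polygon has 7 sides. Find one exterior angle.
Exterior angle of a regular n-gon = 360/n
Exterior angle = 360/7
Exterior angle = 51.43 degrees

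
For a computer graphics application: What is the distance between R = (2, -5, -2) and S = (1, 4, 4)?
d = √[(-1)² + (9)² + (6)²] = √118 = 10.86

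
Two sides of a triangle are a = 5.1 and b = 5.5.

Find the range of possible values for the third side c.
By the triangle inequality: |a - b| < c < a + b
|5.1 - 5.5| < c < 5.1 + 5.5
0.4 < c < 10.6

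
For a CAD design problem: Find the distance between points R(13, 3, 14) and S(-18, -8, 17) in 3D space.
d = √[(-31)² + (-11)² + (3)²] = √1091 = 33.03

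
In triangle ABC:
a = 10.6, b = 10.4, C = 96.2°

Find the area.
Using A = ½ab·sin(C):
A = ½·10.6·10.4·sin(96.2°) = ½·110.24·0.994151 = 54.8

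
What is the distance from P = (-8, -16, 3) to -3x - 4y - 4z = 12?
d = |(-3)(-8) + (-4)(-16) + (-4)(3) - (12)| / √((-3)² + (-4)² + (-4)²) = 64/√41 = 9.995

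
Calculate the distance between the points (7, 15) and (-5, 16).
Using the distance formula: d = sqrt((x₂-x₁)² + (y₂-y₁)²)
dx = (-5) - 7 = -12
dy = 16 - 15 = 1
d = sqrt((-12)² + 1²) = sqrt(144 + 1) = sqrt(145) = 12.04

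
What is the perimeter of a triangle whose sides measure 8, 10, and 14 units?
Perimeter = sum of all sides
Perimeter = 8 + 10 + 14
Perimeter = 32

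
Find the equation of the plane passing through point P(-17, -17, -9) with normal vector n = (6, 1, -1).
d = n·P = (6)(-17) + (1)(-17) + (-1)(-9) = -110
Plane: 6x + y - z = -110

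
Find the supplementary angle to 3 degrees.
Supplementary angles sum to 180 degrees.
Other angle = 180 - 3
Other angle = 177 degrees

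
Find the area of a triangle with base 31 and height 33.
Area = (1/2) * base * height
Area = (1/2) * 31 * 33
Area = 511.50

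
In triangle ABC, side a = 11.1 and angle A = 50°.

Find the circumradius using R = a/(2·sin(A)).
R = a/(2·sin(A)) = 11.1/(2·sin(50°))
R = 11.1/(2·0.766044) = 11.1/1.532089 = 7.245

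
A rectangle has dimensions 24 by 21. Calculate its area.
Area = length * width
Area = 24 * 21
Area = 504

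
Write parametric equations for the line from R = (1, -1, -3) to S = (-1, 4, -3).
Direction vector d = S - R = (-2, 5, 0)
x = 1 - 2t, y = -1 + 5t, z = -3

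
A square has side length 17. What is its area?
Area = s²
Area = 17²
Area = 289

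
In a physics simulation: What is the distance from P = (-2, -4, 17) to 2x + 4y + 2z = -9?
d = |2(-2) + 4(-4) + 2(17) - (-9)| / √(2² + 4² + 2²) = 23/√24 = 4.695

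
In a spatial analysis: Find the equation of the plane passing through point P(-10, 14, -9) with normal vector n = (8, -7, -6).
d = n·P = (8)(-10) + (-7)(14) + (-6)(-9) = -124
Plane: 8x - 7y - 6z = -124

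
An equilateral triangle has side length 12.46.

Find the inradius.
For an equilateral triangle, r = s/(2√3) where s is the side.
r = 12.46/(2√3) = 12.46/3.464102 = 3.597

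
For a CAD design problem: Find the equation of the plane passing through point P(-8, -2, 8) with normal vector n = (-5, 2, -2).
d = n·P = (-5)(-8) + (2)(-2) + (-2)(8) = 20
Plane: -5x + 2y - 2z = 20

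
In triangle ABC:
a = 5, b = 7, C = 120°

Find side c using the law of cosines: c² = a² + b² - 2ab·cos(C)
c² = 5² + 7² - 2·5·7·cos(120°)
c² = 25 + 49 - 70·-0.5000 = 109
c = √109 = 10.44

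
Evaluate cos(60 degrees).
cos(60 degrees) = 1/2
Decimal approximation: 0.5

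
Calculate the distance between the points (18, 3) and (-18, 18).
Using the distance formula: d = sqrt((x₂-x₁)² + (y₂-y₁)²)
dx = (-18) - 18 = -36
dy = 18 - 3 = 15
d = sqrt((-36)² + 15²) = sqrt(1296 + 225) = sqrt(1521) = 39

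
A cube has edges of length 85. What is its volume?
Volume = s³
Volume = 85³
Volume = 614125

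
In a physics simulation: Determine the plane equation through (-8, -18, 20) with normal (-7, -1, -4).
d = n·P = (-7)(-8) + (-1)(-18) + (-4)(20) = -6
Plane: -7x - y - 4z = -6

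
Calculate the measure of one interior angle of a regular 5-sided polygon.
Interior angle of a regular n-gon = (n-2)*180/n
Interior angle = (5-2)*180/5
Interior angle = 3*180/5
Interior angle = 540/5
Interior angle = 108 degrees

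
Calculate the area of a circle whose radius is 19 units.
Area = pi * r²
Area = pi * 19²
Area = pi * 361
Area = 1134.11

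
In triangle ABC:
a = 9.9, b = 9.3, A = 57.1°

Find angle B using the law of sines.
sin(B)/b = sin(A)/a
sin(B) = b·sin(A)/a = 9.3·sin(57.1°)/9.9 = 0.788734
B = arcsin(0.788734) = 52.07°  (b ≤ a, so B ≤ A and the acute solution is unique)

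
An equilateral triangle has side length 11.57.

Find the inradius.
For an equilateral triangle, r = s/(2√3) where s is the side.
r = 11.57/(2√3) = 11.57/3.464102 = 3.34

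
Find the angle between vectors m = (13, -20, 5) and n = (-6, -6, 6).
m·n = 72, |m|² = 594, |n|² = 108
cos θ = 72/√64152 ≈ 0.2843
θ ≈ 73.48°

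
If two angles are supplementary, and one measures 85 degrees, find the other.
Supplementary angles sum to 180 degrees.
Other angle = 180 - 85
Other angle = 95 degrees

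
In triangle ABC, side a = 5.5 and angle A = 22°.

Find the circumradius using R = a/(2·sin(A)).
R = a/(2·sin(A)) = 5.5/(2·sin(22°))
R = 5.5/(2·0.374607) = 5.5/0.749213 = 7.341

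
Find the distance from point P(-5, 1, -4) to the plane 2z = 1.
d = |0(-5) + 0(1) + 2(-4) - (1)| / √(0² + 0² + 2²) = 9/√4 = 4.5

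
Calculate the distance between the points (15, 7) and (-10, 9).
Using the distance formula: d = sqrt((x₂-x₁)² + (y₂-y₁)²)
dx = (-10) - 15 = -25
dy = 9 - 7 = 2
d = sqrt((-25)² + 2²) = sqrt(625 + 4) = sqrt(629) = 25.08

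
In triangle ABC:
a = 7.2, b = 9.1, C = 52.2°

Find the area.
Using A = ½ab·sin(C):
A = ½·7.2·9.1·sin(52.2°) = ½·65.52·0.790155 = 25.89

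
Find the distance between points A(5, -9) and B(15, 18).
Using the distance formula: d = sqrt((x₂-x₁)² + (y₂-y₁)²)
dx = 15 - 5 = 10
dy = 18 - (-9) = 27
d = sqrt(10² + 27²) = sqrt(100 + 729) = sqrt(829) = 28.79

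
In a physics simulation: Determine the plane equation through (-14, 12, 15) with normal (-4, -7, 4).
d = n·P = (-4)(-14) + (-7)(12) + (4)(15) = 32
Plane: -4x - 7y + 4z = 32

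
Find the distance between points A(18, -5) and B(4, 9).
Using the distance formula: d = sqrt((x₂-x₁)² + (y₂-y₁)²)
dx = 4 - 18 = -14
dy = 9 - (-5) = 14
d = sqrt((-14)² + 14²) = sqrt(196 + 196) = sqrt(392) = 19.80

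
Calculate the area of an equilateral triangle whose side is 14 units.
Area = (sqrt(3)/4) * s²
Area = (sqrt(3)/4) * 14²
Area = (sqrt(3)/4) * 196
Area = 84.87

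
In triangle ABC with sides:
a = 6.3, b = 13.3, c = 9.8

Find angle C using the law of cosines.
cos(C) = (a² + b² - c²)/(2ab)
cos(C) = (6.3² + 13.3² - 9.8²)/(2·6.3·13.3) = 120.54/167.58 = 0.719298
C = arccos(0.719298) = 44°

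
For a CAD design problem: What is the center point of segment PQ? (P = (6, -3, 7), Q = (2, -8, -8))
Midpoint = ((6+2)/2, (-3-8)/2, (7-8)/2) = (4, -5.5, -0.5)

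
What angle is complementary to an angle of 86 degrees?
Complementary angles sum to 90 degrees.
Other angle = 90 - 86
Other angle = 4 degrees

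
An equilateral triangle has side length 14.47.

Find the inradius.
For an equilateral triangle, r = s/(2√3) where s is the side.
r = 14.47/(2√3) = 14.47/3.464102 = 4.177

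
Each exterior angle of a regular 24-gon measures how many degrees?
Exterior angle of a regular n-gon = 360/n
Exterior angle = 360/24
Exterior angle = 15 degrees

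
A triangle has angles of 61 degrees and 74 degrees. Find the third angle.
Sum of angles in a triangle = 180 degrees
Third angle = 180 - 61 - 74
Third angle = 45 degrees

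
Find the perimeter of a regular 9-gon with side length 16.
Perimeter = number of sides * side length
Perimeter = 9 * 16
Perimeter = 144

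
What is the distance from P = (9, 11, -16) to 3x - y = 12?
d = |3(9) + (-1)(11) + 0(-16) - (12)| / √(3² + (-1)² + 0²) = 4/√10 = 1.265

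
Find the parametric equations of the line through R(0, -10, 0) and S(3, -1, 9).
Direction vector d = S - R = (3, 9, 9)
x = 0 + 3t, y = -10 + 9t, z = 0 + 9t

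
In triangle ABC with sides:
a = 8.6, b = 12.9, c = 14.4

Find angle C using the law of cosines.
cos(C) = (a² + b² - c²)/(2ab)
cos(C) = (8.6² + 12.9² - 14.4²)/(2·8.6·12.9) = 33.01/221.88 = 0.148774
C = arccos(0.148774) = 81.44°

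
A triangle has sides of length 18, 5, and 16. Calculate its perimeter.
Perimeter = sum of all sides
Perimeter = 18 + 5 + 16
Perimeter = 39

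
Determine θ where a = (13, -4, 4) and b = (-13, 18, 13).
a·b = -189, |a|² = 201, |b|² = 662
cos θ = -189/√133062 ≈ -0.5181
θ ≈ 121.2°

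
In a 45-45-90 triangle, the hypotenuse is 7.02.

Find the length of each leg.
In a 45-45-90 triangle, hypotenuse = leg·√2  →  leg = hypotenuse/√2
leg = 7.02/√2 = 4.964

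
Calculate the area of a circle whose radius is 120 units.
Area = pi * r²
Area = pi * 120²
Area = pi * 14400
Area = 45238.93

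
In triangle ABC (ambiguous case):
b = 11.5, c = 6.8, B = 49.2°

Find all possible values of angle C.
sin(C)/c = sin(B)/b  →  sin(C) = c·sin(B)/b = 6.8·sin(49.2°)/11.5 = 0.447614
C₁ = arcsin(0.447614) = 26.59°,  C₂ = 180° - C₁ = 153.41°
Check C₂: A = 180° - 49.2° - 153.41° = -22.61° ≤ 0, rejected
C = 26.59° (one solution)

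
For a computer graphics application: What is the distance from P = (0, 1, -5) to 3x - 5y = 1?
d = |3(0) + (-5)(1) + 0(-5) - (1)| / √(3² + (-5)² + 0²) = 6/√34 = 1.029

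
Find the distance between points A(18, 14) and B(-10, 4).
Using the distance formula: d = sqrt((x₂-x₁)² + (y₂-y₁)²)
dx = (-10) - 18 = -28
dy = 4 - 14 = -10
d = sqrt((-28)² + (-10)²) = sqrt(784 + 100) = sqrt(884) = 29.73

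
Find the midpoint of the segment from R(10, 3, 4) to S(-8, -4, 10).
Midpoint = ((10-8)/2, (3-4)/2, (4+10)/2) = (1, -0.5, 7)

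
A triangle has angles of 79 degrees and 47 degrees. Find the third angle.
Sum of angles in a triangle = 180 degrees
Third angle = 180 - 79 - 47
Third angle = 54 degrees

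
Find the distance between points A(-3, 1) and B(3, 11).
Using the distance formula: d = sqrt((x₂-x₁)² + (y₂-y₁)²)
dx = 3 - (-3) = 6
dy = 11 - 1 = 10
d = sqrt(6² + 10²) = sqrt(36 + 100) = sqrt(136) = 11.66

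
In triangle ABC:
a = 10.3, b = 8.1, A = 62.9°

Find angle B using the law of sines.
sin(B)/b = sin(A)/a
sin(B) = b·sin(A)/a = 8.1·sin(62.9°)/10.3 = 0.700070
B = arcsin(0.700070) = 44.43°  (b ≤ a, so B ≤ A and the acute solution is unique)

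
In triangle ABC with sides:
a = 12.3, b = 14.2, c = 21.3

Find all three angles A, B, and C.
By the law of cosines:
cos(A) = (b² + c² - a²)/(2bc) = 0.833234  →  A = 33.57°
cos(B) = (a² + c² - b²)/(2ac) = 0.769762  →  B = 39.67°
cos(C) = (a² + b² - c²)/(2ab) = -0.288446  →  C = 106.8°
Check: A + B + C = 180.0° ✓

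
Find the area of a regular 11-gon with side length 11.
For a regular 11-gon with side length s = 11:
Apothem a = s / (2*tan(pi/11)) = 11 / (2*tan(pi/11)) ≈ 18.7313
Perimeter P = 11 * 11 = 121
Area = (1/2) * P * a = (1/2) * 121 * 18.7313 = 1133.24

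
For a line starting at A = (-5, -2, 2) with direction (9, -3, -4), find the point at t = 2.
P(2) = (-5 + 9(2), -2 + (-3)(2), 2 + (-4)(2)) = (13, -8, -6)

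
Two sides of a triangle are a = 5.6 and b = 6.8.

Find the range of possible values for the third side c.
By the triangle inequality: |a - b| < c < a + b
|5.6 - 6.8| < c < 5.6 + 6.8
1.2 < c < 12.4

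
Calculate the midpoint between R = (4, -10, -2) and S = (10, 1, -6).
Midpoint = ((4+10)/2, (-10+1)/2, (-2-6)/2) = (7, -4.5, -4)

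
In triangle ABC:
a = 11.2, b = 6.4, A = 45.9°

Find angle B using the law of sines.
sin(B)/b = sin(A)/a
sin(B) = b·sin(A)/a = 6.4·sin(45.9°)/11.2 = 0.410358
B = arcsin(0.410358) = 24.23°  (b ≤ a, so B ≤ A and the acute solution is unique)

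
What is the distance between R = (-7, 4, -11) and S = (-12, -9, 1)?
d = √[(-5)² + (-13)² + (12)²] = √338 = 18.38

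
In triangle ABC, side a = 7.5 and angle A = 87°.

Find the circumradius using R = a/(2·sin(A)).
R = a/(2·sin(A)) = 7.5/(2·sin(87°))
R = 7.5/(2·0.998630) = 7.5/1.997259 = 3.755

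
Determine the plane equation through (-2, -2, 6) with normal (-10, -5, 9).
d = n·P = (-10)(-2) + (-5)(-2) + (9)(6) = 84
Plane: -10x - 5y + 9z = 84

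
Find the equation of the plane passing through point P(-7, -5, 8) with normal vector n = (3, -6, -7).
d = n·P = (3)(-7) + (-6)(-5) + (-7)(8) = -47
Plane: 3x - 6y - 7z = -47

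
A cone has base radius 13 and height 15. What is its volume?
Volume = (1/3) * pi * r² * h
Volume = (1/3) * pi * 13² * 15
Volume = (1/3) * pi * 169 * 15
Volume = (1/3) * pi * 2535
Volume = 2654.65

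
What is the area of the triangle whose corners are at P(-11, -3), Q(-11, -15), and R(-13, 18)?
Using the coordinate formula: Area = (1/2)|x₁(y₂-y₃) + x₂(y₃-y₁) + x₃(y₁-y₂)|
Area = (1/2)|(-11)((-15)-18) + (-11)(18-(-3)) + (-13)((-3)-(-15))|
Area = (1/2)|(-11)*(-33) + (-11)*21 + (-13)*12|
Area = (1/2)|363 + (-231) + (-156)|
Area = (1/2)*24 = 12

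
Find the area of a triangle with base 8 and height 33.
Area = (1/2) * base * height
Area = (1/2) * 8 * 33
Area = 132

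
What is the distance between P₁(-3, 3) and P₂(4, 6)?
Using the distance formula: d = sqrt((x₂-x₁)² + (y₂-y₁)²)
dx = 4 - (-3) = 7
dy = 6 - 3 = 3
d = sqrt(7² + 3²) = sqrt(49 + 9) = sqrt(58) = 7.62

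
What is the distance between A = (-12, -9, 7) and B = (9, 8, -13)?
d = √[(21)² + (17)² + (-20)²] = √1130 = 33.62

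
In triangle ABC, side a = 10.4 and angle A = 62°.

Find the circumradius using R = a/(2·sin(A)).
R = a/(2·sin(A)) = 10.4/(2·sin(62°))
R = 10.4/(2·0.882948) = 10.4/1.765895 = 5.889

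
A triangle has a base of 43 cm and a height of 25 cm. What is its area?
Area = (1/2) * base * height
Area = (1/2) * 43 * 25
Area = 537.50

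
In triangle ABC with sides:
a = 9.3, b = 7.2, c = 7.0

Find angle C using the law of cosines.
cos(C) = (a² + b² - c²)/(2ab)
cos(C) = (9.3² + 7.2² - 7.0²)/(2·9.3·7.2) = 89.33/133.92 = 0.667040
C = arccos(0.667040) = 48.16°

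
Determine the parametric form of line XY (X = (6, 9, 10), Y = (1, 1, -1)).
Direction vector d = Y - X = (-5, -8, -11)
x = 6 - 5t, y = 9 - 8t, z = 10 - 11t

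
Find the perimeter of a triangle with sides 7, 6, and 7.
Perimeter = sum of all sides
Perimeter = 7 + 6 + 7
Perimeter = 20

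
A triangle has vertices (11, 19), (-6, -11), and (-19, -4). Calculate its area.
Using the coordinate formula: Area = (1/2)|x₁(y₂-y₃) + x₂(y₃-y₁) + x₃(y₁-y₂)|
Area = (1/2)|11((-11)-(-4)) + (-6)((-4)-19) + (-19)(19-(-11))|
Area = (1/2)|11*(-7) + (-6)*(-23) + (-19)*30|
Area = (1/2)|(-77) + 138 + (-570)|
Area = (1/2)*509 = 254.50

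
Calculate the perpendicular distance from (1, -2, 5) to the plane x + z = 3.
d = |1(1) + 0(-2) + 1(5) - (3)| / √(1² + 0² + 1²) = 3/√2 = 2.121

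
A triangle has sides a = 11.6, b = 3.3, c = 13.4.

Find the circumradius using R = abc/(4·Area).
s = (a+b+c)/2 = 14.15
Area = √(s(s-a)(s-b)(s-c)) = √(14.15·2.55·10.85·0.75) = 17.1354
R = abc/(4·Area) = (11.6·3.3·13.4)/(4·17.1354) = 512.952/68.5416 = 7.484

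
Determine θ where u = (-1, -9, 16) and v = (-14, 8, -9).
u·v = -202, |u|² = 338, |v|² = 341
cos θ = -202/√115258 ≈ -0.595
θ ≈ 126.5°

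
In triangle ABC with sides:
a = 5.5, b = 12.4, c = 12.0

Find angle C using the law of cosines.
cos(C) = (a² + b² - c²)/(2ab)
cos(C) = (5.5² + 12.4² - 12.0²)/(2·5.5·12.4) = 40.01/136.4 = 0.293328
C = arccos(0.293328) = 72.94°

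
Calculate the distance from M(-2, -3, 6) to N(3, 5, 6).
d = √[(5)² + (8)² + (0)²] = √89 = 9.434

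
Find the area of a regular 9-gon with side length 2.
For a regular 9-gon with side length s = 2:
Apothem a = s / (2*tan(pi/9)) = 2 / (2*tan(pi/9)) ≈ 2.7475
Perimeter P = 9 * 2 = 18
Area = (1/2) * P * a = (1/2) * 18 * 2.7475 = 24.73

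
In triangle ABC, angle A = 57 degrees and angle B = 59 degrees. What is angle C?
Sum of angles in a triangle = 180 degrees
Third angle = 180 - 57 - 59
Third angle = 64 degrees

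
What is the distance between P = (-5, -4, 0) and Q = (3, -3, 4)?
d = √[(8)² + (1)² + (4)²] = √81 = 9.0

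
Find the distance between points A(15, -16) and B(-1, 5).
Using the distance formula: d = sqrt((x₂-x₁)² + (y₂-y₁)²)
dx = (-1) - 15 = -16
dy = 5 - (-16) = 21
d = sqrt((-16)² + 21²) = sqrt(256 + 441) = sqrt(697) = 26.40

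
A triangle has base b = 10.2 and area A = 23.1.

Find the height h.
A = ½bh  →  h = 2A/b
h = 2·23.1/10.2 = 4.529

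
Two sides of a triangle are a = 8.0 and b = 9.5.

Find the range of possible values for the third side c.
By the triangle inequality: |a - b| < c < a + b
|8.0 - 9.5| < c < 8.0 + 9.5
1.5 < c < 17.5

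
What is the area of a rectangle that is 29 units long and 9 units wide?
Area = length * width
Area = 29 * 9
Area = 261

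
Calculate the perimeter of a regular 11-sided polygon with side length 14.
Perimeter = number of sides * side length
Perimeter = 11 * 14
Perimeter = 154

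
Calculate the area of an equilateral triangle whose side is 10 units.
Area = (sqrt(3)/4) * s²
Area = (sqrt(3)/4) * 10²
Area = (sqrt(3)/4) * 100
Area = 43.30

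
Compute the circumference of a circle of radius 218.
Circumference = 2 * pi * r
Circumference = 2 * pi * 218
Circumference = 1369.73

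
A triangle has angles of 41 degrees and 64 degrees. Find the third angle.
Sum of angles in a triangle = 180 degrees
Third angle = 180 - 41 - 64
Third angle = 75 degrees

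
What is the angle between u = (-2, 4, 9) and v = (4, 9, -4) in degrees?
u·v = -8, |u|² = 101, |v|² = 113
cos θ = -8/√11413 ≈ -0.07488
θ ≈ 94.29°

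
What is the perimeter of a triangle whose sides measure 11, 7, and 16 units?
Perimeter = sum of all sides
Perimeter = 11 + 7 + 16
Perimeter = 34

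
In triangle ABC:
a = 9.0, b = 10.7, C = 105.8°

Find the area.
Using A = ½ab·sin(C):
A = ½·9.0·10.7·sin(105.8°) = ½·96.3·0.962218 = 46.33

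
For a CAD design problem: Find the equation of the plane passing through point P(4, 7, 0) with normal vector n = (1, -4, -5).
d = n·P = (1)(4) + (-4)(7) + (-5)(0) = -24
Plane: x - 4y - 5z = -24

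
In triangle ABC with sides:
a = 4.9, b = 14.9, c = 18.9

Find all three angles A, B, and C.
By the law of cosines:
cos(A) = (b² + c² - a²)/(2bc) = 0.985778  →  A = 9.675°
cos(B) = (a² + c² - b²)/(2ac) = 0.859572  →  B = 30.73°
cos(C) = (a² + b² - c²)/(2ab) = -0.761471  →  C = 139.6°
Check: A + B + C = 180.0° ✓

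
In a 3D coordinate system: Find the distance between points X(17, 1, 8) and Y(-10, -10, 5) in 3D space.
d = √[(-27)² + (-11)² + (-3)²] = √859 = 29.31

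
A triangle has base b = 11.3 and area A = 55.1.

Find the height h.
A = ½bh  →  h = 2A/b
h = 2·55.1/11.3 = 9.752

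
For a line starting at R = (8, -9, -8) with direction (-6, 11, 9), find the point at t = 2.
P(2) = (8 + (-6)(2), -9 + 11(2), -8 + 9(2)) = (-4, 13, 10)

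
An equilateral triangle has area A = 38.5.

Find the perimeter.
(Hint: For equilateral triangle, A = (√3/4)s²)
A = (√3/4)s²  →  s² = 4A/√3 = 4·38.5/√3 = 88.9119
s = 9.42931
Perimeter = 3s = 28.29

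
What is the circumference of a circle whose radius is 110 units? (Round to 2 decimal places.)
Circumference = 2 * pi * r
Circumference = 2 * pi * 110
Circumference = 691.15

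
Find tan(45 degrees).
tan(45 degrees) = 1
Decimal approximation: 1.0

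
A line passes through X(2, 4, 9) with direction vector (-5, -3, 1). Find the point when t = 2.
P(2) = (2 + (-5)(2), 4 + (-3)(2), 9 + 1(2)) = (-8, -2, 11)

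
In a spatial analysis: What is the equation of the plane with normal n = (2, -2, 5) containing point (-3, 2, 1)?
d = n·P = (2)(-3) + (-2)(2) + (5)(1) = -5
Plane: 2x - 2y + 5z = -5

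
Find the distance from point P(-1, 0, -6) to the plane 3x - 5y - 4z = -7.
d = |3(-1) + (-5)(0) + (-4)(-6) - (-7)| / √(3² + (-5)² + (-4)²) = 28/√50 = 3.96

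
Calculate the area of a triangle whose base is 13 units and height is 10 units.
Area = (1/2) * base * height
Area = (1/2) * 13 * 10
Area = 65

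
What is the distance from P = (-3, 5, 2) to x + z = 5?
d = |1(-3) + 0(5) + 1(2) - (5)| / √(1² + 0² + 1²) = 6/√2 = 4.243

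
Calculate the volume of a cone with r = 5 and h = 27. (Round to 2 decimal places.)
Volume = (1/3) * pi * r² * h
Volume = (1/3) * pi * 5² * 27
Volume = (1/3) * pi * 25 * 27
Volume = (1/3) * pi * 675
Volume = 706.86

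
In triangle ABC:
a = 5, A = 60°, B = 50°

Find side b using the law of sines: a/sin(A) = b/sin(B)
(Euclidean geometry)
b = a·sin(B)/sin(A) = 5·sin(50°)/sin(60°)
b = 5·0.766044/0.866025 = 4.423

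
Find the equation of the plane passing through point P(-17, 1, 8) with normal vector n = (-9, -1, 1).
d = n·P = (-9)(-17) + (-1)(1) + (1)(8) = 160
Plane: -9x - y + z = 160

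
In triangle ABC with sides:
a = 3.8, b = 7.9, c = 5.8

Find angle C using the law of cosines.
cos(C) = (a² + b² - c²)/(2ab)
cos(C) = (3.8² + 7.9² - 5.8²)/(2·3.8·7.9) = 43.21/60.04 = 0.719687
C = arccos(0.719687) = 43.97°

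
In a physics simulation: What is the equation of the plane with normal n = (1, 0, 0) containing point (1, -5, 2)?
d = n·P = (1)(1) + (0)(-5) + (0)(2) = 1
Plane: x = 1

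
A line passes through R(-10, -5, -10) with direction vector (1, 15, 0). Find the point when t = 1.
P(1) = (-10 + 1(1), -5 + 15(1), -10 + 0(1)) = (-9, 10, -10)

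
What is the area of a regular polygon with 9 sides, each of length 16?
For a regular 9-gon with side length s = 16:
Apothem a = s / (2*tan(pi/9)) = 16 / (2*tan(pi/9)) ≈ 21.9798
Perimeter P = 9 * 16 = 144
Area = (1/2) * P * a = (1/2) * 144 * 21.9798 = 1582.55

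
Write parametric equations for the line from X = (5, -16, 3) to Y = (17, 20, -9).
Direction vector d = Y - X = (12, 36, -12)
x = 5 + 12t, y = -16 + 36t, z = 3 - 12t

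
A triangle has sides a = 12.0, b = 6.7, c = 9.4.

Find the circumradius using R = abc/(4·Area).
s = (a+b+c)/2 = 14.05
Area = √(s(s-a)(s-b)(s-c)) = √(14.05·2.05·7.35·4.65) = 31.3751
R = abc/(4·Area) = (12.0·6.7·9.4)/(4·31.3751) = 755.76/125.5004 = 6.022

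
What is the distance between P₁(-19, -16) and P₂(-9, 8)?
Using the distance formula: d = sqrt((x₂-x₁)² + (y₂-y₁)²)
dx = (-9) - (-19) = 10
dy = 8 - (-16) = 24
d = sqrt(10² + 24²) = sqrt(100 + 576) = sqrt(676) = 26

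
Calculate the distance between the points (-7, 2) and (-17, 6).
Using the distance formula: d = sqrt((x₂-x₁)² + (y₂-y₁)²)
dx = (-17) - (-7) = -10
dy = 6 - 2 = 4
d = sqrt((-10)² + 4²) = sqrt(100 + 16) = sqrt(116) = 10.77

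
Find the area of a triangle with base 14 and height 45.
Area = (1/2) * base * height
Area = (1/2) * 14 * 45
Area = 315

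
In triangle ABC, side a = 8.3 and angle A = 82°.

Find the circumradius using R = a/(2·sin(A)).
R = a/(2·sin(A)) = 8.3/(2·sin(82°))
R = 8.3/(2·0.990268) = 8.3/1.980536 = 4.191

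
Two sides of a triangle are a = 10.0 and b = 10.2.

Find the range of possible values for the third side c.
By the triangle inequality: |a - b| < c < a + b
|10.0 - 10.2| < c < 10.0 + 10.2
0.2 < c < 20.2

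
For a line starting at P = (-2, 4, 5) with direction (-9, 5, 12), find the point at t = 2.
P(2) = (-2 + (-9)(2), 4 + 5(2), 5 + 12(2)) = (-20, 14, 29)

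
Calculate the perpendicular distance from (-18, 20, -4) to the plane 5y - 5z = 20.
d = |0(-18) + 5(20) + (-5)(-4) - (20)| / √(0² + 5² + (-5)²) = 100/√50 = 14.14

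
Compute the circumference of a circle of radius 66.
Circumference = 2 * pi * r
Circumference = 2 * pi * 66
Circumference = 414.69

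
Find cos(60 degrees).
cos(60 degrees) = 1/2
Decimal approximation: 0.5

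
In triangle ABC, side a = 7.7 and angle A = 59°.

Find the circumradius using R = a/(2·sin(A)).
R = a/(2·sin(A)) = 7.7/(2·sin(59°))
R = 7.7/(2·0.857167) = 7.7/1.714335 = 4.492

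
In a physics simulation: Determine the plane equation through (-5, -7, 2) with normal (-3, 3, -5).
d = n·P = (-3)(-5) + (3)(-7) + (-5)(2) = -16
Plane: -3x + 3y - 5z = -16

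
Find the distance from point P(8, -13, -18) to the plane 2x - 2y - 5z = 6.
d = |2(8) + (-2)(-13) + (-5)(-18) - (6)| / √(2² + (-2)² + (-5)²) = 126/√33 = 21.93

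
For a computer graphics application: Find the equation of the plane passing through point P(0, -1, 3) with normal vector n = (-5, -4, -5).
d = n·P = (-5)(0) + (-4)(-1) + (-5)(3) = -11
Plane: -5x - 4y - 5z = -11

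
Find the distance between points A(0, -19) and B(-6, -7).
Using the distance formula: d = sqrt((x₂-x₁)² + (y₂-y₁)²)
dx = (-6) - 0 = -6
dy = (-7) - (-19) = 12
d = sqrt((-6)² + 12²) = sqrt(36 + 144) = sqrt(180) = 13.42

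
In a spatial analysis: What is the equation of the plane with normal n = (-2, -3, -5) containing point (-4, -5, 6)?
d = n·P = (-2)(-4) + (-3)(-5) + (-5)(6) = -7
Plane: -2x - 3y - 5z = -7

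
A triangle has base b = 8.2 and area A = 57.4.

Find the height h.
A = ½bh  →  h = 2A/b
h = 2·57.4/8.2 = 14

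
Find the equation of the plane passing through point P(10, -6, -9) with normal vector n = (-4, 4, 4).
d = n·P = (-4)(10) + (4)(-6) + (4)(-9) = -100
Plane: -4x + 4y + 4z = -100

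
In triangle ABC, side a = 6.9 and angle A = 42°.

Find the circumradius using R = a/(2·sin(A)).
R = a/(2·sin(A)) = 6.9/(2·sin(42°))
R = 6.9/(2·0.669131) = 6.9/1.338261 = 5.156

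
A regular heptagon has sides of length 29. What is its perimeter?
Perimeter = number of sides * side length
Perimeter = 7 * 29
Perimeter = 203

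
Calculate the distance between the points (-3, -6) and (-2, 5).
Using the distance formula: d = sqrt((x₂-x₁)² + (y₂-y₁)²)
dx = (-2) - (-3) = 1
dy = 5 - (-6) = 11
d = sqrt(1² + 11²) = sqrt(1 + 121) = sqrt(122) = 11.05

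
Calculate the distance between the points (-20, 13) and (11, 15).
Using the distance formula: d = sqrt((x₂-x₁)² + (y₂-y₁)²)
dx = 11 - (-20) = 31
dy = 15 - 13 = 2
d = sqrt(31² + 2²) = sqrt(961 + 4) = sqrt(965) = 31.06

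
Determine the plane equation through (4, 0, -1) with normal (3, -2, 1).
d = n·P = (3)(4) + (-2)(0) + (1)(-1) = 11
Plane: 3x - 2y + z = 11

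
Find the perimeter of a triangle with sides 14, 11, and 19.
Perimeter = sum of all sides
Perimeter = 14 + 11 + 19
Perimeter = 44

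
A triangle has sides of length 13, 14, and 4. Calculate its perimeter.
Perimeter = sum of all sides
Perimeter = 13 + 14 + 4
Perimeter = 31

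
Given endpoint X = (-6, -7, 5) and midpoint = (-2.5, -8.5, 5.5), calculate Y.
Y = (2×(-2.5) - (-6), 2×(-8.5) - (-7), 2×5.5 - 5) = (1, -10, 6)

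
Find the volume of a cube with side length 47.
Volume = s³
Volume = 47³
Volume = 103823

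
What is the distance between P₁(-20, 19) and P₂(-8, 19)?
Using the distance formula: d = sqrt((x₂-x₁)² + (y₂-y₁)²)
dx = (-8) - (-20) = 12
dy = 19 - 19 = 0
d = sqrt(12² + 0²) = sqrt(144 + 0) = sqrt(144) = 12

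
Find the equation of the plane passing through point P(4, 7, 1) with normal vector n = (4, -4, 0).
d = n·P = (4)(4) + (-4)(7) + (0)(1) = -12
Plane: 4x - 4y = -12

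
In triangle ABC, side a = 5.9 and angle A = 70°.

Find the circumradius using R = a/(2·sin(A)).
R = a/(2·sin(A)) = 5.9/(2·sin(70°))
R = 5.9/(2·0.939693) = 5.9/1.879385 = 3.139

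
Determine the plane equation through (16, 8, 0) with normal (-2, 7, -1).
d = n·P = (-2)(16) + (7)(8) + (-1)(0) = 24
Plane: -2x + 7y - z = 24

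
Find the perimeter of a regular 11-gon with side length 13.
Perimeter = number of sides * side length
Perimeter = 11 * 13
Perimeter = 143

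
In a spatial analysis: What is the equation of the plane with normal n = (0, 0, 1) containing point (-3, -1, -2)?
d = n·P = (0)(-3) + (0)(-1) + (1)(-2) = -2
Plane: z = -2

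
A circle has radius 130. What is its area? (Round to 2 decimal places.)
Area = pi * r²
Area = pi * 130²
Area = pi * 16900
Area = 53092.92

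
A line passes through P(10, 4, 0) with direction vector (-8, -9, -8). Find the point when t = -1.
P(-1) = (10 + (-8)(-1), 4 + (-9)(-1), 0 + (-8)(-1)) = (18, 13, 8)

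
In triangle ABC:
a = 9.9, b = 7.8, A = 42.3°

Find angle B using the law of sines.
sin(B)/b = sin(A)/a
sin(B) = b·sin(A)/a = 7.8·sin(42.3°)/9.9 = 0.530252
B = arcsin(0.530252) = 32.02°  (b ≤ a, so B ≤ A and the acute solution is unique)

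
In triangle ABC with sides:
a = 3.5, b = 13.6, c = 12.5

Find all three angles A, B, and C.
By the law of cosines:
cos(A) = (b² + c² - a²)/(2bc) = 0.967529  →  A = 14.64°
cos(B) = (a² + c² - b²)/(2ac) = -0.188114  →  B = 100.8°
cos(C) = (a² + b² - c²)/(2ab) = 0.430252  →  C = 64.52°
Check: A + B + C = 180.0° ✓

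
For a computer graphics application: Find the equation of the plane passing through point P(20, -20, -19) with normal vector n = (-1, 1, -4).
d = n·P = (-1)(20) + (1)(-20) + (-4)(-19) = 36
Plane: -x + y - 4z = 36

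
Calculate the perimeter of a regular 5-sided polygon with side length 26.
Perimeter = number of sides * side length
Perimeter = 5 * 26
Perimeter = 130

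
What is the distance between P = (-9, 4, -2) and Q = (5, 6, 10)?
d = √[(14)² + (2)² + (12)²] = √344 = 18.55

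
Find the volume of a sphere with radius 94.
Volume = (4/3) * pi * r³
Volume = (4/3) * pi * 94³
Volume = (4/3) * pi * 830584
Volume = 3479142.12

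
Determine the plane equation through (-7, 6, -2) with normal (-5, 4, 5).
d = n·P = (-5)(-7) + (4)(6) + (5)(-2) = 49
Plane: -5x + 4y + 5z = 49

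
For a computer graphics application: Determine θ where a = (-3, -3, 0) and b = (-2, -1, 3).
a·b = 9, |a|² = 18, |b|² = 14
cos θ = 9/√252 ≈ 0.5669
θ ≈ 55.46°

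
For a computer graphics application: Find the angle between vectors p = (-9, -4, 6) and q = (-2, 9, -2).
p·q = -30, |p|² = 133, |q|² = 89
cos θ = -30/√11837 ≈ -0.2757
θ ≈ 106.0°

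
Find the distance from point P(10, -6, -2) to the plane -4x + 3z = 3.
d = |(-4)(10) + 0(-6) + 3(-2) - (3)| / √((-4)² + 0² + 3²) = 49/√25 = 9.8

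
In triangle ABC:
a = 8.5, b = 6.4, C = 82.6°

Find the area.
Using A = ½ab·sin(C):
A = ½·8.5·6.4·sin(82.6°) = ½·54.4·0.991671 = 26.97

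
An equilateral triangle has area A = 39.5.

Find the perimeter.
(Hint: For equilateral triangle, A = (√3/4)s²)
A = (√3/4)s²  →  s² = 4A/√3 = 4·39.5/√3 = 91.2213
s = 9.55099
Perimeter = 3s = 28.65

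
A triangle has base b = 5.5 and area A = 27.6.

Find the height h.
A = ½bh  →  h = 2A/b
h = 2·27.6/5.5 = 10.04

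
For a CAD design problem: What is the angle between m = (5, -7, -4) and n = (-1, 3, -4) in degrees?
m·n = -10, |m|² = 90, |n|² = 26
cos θ = -10/√2340 ≈ -0.2067
θ ≈ 101.9°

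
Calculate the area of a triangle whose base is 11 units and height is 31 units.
Area = (1/2) * base * height
Area = (1/2) * 11 * 31
Area = 170.50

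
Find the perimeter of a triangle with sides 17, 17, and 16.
Perimeter = sum of all sides
Perimeter = 17 + 17 + 16
Perimeter = 50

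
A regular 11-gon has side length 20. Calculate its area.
For a regular 11-gon with side length s = 20:
Apothem a = s / (2*tan(pi/11)) = 20 / (2*tan(pi/11)) ≈ 34.0569
Perimeter P = 11 * 20 = 220
Area = (1/2) * P * a = (1/2) * 220 * 34.0569 = 3746.26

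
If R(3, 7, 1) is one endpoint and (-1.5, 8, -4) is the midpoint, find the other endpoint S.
S = (2×(-1.5) - 3, 2×8 - 7, 2×(-4) - 1) = (-6, 9, -9)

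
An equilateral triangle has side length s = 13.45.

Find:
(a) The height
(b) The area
(a) Height h = s·√3/2 = 13.45·√3/2 = 11.65
(b) Area = (√3/4)·s² = (√3/4)·13.45² = (√3/4)·180.902 = 78.33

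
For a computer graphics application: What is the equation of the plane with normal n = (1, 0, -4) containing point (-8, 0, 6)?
d = n·P = (1)(-8) + (0)(0) + (-4)(6) = -32
Plane: x - 4z = -32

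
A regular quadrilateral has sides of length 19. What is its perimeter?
Perimeter = number of sides * side length
Perimeter = 4 * 19
Perimeter = 76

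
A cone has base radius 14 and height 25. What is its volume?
Volume = (1/3) * pi * r² * h
Volume = (1/3) * pi * 14² * 25
Volume = (1/3) * pi * 196 * 25
Volume = (1/3) * pi * 4900
Volume = 5131.27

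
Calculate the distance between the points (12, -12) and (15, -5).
Using the distance formula: d = sqrt((x₂-x₁)² + (y₂-y₁)²)
dx = 15 - 12 = 3
dy = (-5) - (-12) = 7
d = sqrt(3² + 7²) = sqrt(9 + 49) = sqrt(58) = 7.62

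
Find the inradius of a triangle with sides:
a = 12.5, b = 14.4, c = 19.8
s = (a+b+c)/2 = (12.5+14.4+19.8)/2 = 23.35
Area = √(s(s-a)(s-b)(s-c)) = √(23.35·10.85·8.95·3.55) = 89.7189
r = Area/s = 89.7189/23.35 = 3.842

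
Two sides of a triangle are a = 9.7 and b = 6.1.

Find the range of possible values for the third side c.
By the triangle inequality: |a - b| < c < a + b
|9.7 - 6.1| < c < 9.7 + 6.1
3.6 < c < 15.8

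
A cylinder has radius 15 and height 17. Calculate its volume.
Volume = pi * r² * h
Volume = pi * 15² * 17
Volume = pi * 225 * 17
Volume = pi * 3825
Volume = 12016.59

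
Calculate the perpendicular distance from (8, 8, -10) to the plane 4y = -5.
d = |0(8) + 4(8) + 0(-10) - (-5)| / √(0² + 4² + 0²) = 37/√16 = 9.25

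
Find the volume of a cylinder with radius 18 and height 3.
Volume = pi * r² * h
Volume = pi * 18² * 3
Volume = pi * 324 * 3
Volume = pi * 972
Volume = 3053.63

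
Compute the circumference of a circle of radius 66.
Circumference = 2 * pi * r
Circumference = 2 * pi * 66
Circumference = 414.69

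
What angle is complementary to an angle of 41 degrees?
Complementary angles sum to 90 degrees.
Other angle = 90 - 41
Other angle = 49 degrees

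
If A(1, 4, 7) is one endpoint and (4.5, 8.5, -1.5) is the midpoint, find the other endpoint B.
B = (2×4.5 - 1, 2×8.5 - 4, 2×(-1.5) - 7) = (8, 13, -10)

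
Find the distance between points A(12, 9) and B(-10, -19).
Using the distance formula: d = sqrt((x₂-x₁)² + (y₂-y₁)²)
dx = (-10) - 12 = -22
dy = (-19) - 9 = -28
d = sqrt((-22)² + (-28)²) = sqrt(484 + 784) = sqrt(1268) = 35.61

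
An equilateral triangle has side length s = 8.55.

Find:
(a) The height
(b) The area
(a) Height h = s·√3/2 = 8.55·√3/2 = 7.405
(b) Area = (√3/4)·s² = (√3/4)·8.55² = (√3/4)·73.1025 = 31.65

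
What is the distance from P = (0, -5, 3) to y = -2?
d = |0(0) + 1(-5) + 0(3) - (-2)| / √(0² + 1² + 0²) = 3/√1 = 3.0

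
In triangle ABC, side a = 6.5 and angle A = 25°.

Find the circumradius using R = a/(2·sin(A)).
R = a/(2·sin(A)) = 6.5/(2·sin(25°))
R = 6.5/(2·0.422618) = 6.5/0.845237 = 7.69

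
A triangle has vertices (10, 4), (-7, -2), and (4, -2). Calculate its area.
Using the coordinate formula: Area = (1/2)|x₁(y₂-y₃) + x₂(y₃-y₁) + x₃(y₁-y₂)|
Area = (1/2)|10((-2)-(-2)) + (-7)((-2)-4) + 4(4-(-2))|
Area = (1/2)|10*0 + (-7)*(-6) + 4*6|
Area = (1/2)|0 + 42 + 24|
Area = (1/2)*66 = 33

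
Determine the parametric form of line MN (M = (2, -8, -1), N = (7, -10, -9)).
Direction vector d = N - M = (5, -2, -8)
x = 2 + 5t, y = -8 - 2t, z = -1 - 8t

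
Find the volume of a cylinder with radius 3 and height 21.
Volume = pi * r² * h
Volume = pi * 3² * 21
Volume = pi * 9 * 21
Volume = pi * 189
Volume = 593.76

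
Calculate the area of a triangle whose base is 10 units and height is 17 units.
Area = (1/2) * base * height
Area = (1/2) * 10 * 17
Area = 85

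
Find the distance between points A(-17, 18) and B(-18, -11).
Using the distance formula: d = sqrt((x₂-x₁)² + (y₂-y₁)²)
dx = (-18) - (-17) = -1
dy = (-11) - 18 = -29
d = sqrt((-1)² + (-29)²) = sqrt(1 + 841) = sqrt(842) = 29.02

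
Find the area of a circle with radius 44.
Area = pi * r²
Area = pi * 44²
Area = pi * 1936
Area = 6082.12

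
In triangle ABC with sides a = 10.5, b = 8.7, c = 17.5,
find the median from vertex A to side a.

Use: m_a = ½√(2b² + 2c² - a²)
m_a = ½√(2·8.7² + 2·17.5² - 10.5²)
m_a = ½√(151.38 + 612.5 - 110.25) = ½√653.63 = 12.78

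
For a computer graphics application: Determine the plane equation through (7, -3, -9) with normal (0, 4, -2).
d = n·P = (0)(7) + (4)(-3) + (-2)(-9) = 6
Plane: 4y - 2z = 6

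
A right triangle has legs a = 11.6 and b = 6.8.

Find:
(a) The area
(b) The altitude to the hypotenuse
(a) Area = ½ab = ½·11.6·6.8 = 39.44
(b) Hypotenuse c = √(11.6² + 6.8²) = √180.8 = 13.4462
    Area = ½·c·h_c  →  h_c = 2·Area/c = 2·39.44/13.4462 = 5.866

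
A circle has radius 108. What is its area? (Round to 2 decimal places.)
Area = pi * r²
Area = pi * 108²
Area = pi * 11664
Area = 36643.54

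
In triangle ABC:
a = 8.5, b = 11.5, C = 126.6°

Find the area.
Using A = ½ab·sin(C):
A = ½·8.5·11.5·sin(126.6°) = ½·97.75·0.802817 = 39.24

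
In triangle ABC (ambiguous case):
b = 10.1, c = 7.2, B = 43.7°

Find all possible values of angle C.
sin(C)/c = sin(B)/b  →  sin(C) = c·sin(B)/b = 7.2·sin(43.7°)/10.1 = 0.492510
C₁ = arcsin(0.492510) = 29.51°,  C₂ = 180° - C₁ = 150.49°
Check C₂: A = 180° - 43.7° - 150.49° = -14.19° ≤ 0, rejected
C = 29.51° (one solution)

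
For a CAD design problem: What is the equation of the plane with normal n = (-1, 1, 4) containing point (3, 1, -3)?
d = n·P = (-1)(3) + (1)(1) + (4)(-3) = -14
Plane: -x + y + 4z = -14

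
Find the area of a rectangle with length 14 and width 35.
Area = length * width
Area = 14 * 35
Area = 490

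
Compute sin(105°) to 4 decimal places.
sin(105 degrees) = 0.9659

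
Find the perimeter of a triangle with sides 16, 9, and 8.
Perimeter = sum of all sides
Perimeter = 16 + 9 + 8
Perimeter = 33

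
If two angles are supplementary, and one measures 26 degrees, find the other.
Supplementary angles sum to 180 degrees.
Other angle = 180 - 26
Other angle = 154 degrees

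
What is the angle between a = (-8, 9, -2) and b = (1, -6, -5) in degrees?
a·b = -52, |a|² = 149, |b|² = 62
cos θ = -52/√9238 ≈ -0.541
θ ≈ 122.8°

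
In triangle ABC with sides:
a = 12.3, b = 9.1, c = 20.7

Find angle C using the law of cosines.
cos(C) = (a² + b² - c²)/(2ab)
cos(C) = (12.3² + 9.1² - 20.7²)/(2·12.3·9.1) = -194.39/223.86 = -0.868355
C = arccos(-0.868355) = 150.3°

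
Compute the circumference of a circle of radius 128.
Circumference = 2 * pi * r
Circumference = 2 * pi * 128
Circumference = 804.25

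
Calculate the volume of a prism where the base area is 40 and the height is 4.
Volume = base area * height
Volume = 40 * 4
Volume = 160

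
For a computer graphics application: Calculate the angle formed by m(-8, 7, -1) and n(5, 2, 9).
m·n = -35, |m|² = 114, |n|² = 110
cos θ = -35/√12540 ≈ -0.3125
θ ≈ 108.2°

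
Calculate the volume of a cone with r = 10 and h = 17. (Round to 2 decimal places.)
Volume = (1/3) * pi * r² * h
Volume = (1/3) * pi * 10² * 17
Volume = (1/3) * pi * 100 * 17
Volume = (1/3) * pi * 1700
Volume = 1780.24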